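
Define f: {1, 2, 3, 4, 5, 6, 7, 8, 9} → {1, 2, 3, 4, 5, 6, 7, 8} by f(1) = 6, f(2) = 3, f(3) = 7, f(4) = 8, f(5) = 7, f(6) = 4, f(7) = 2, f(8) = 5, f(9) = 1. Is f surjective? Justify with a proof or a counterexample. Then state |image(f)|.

8

Every element of the codomain has a preimage: 1 = f(9), 2 = f(7), 3 = f(2), 4 = f(6), 5 = f(8), 6 = f(1), 7 = f(3), 8 = f(4).
So f is surjective.
The image of f is {1, 2, 3, 4, 5, 6, 7, 8}, which has 8 elements.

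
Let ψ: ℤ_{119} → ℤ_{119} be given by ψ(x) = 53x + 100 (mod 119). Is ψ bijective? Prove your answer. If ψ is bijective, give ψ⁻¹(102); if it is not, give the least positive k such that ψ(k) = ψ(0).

By definition, ψ is injective when ψ(a) = ψ(b) forces a = b.
If ψ(a) = ψ(b), then 53a ≡ 53b (mod 119). Because gcd(53, 119) = 1, we may cancel 53 to get a ≡ b (mod 119).
We now compute 53⁻¹ mod 119 explicitly. Euclid's algorithm: 119 = 2·53 + 13, 53 = 4·13 + 1; back-substituting gives 1 = 9·53 − 4·119, so 53⁻¹ ≡ 9 (mod 119).
For any y ∈ ℤ_{119}, x = 9(y − 100) mod 119 satisfies ψ(x) = 53·9(y − 100) + 100 ≡ y (since 53·9 ≡ 1 mod 119). So every y has a preimage.
So ψ is bijective.
Since ψ is bijective, we compute ψ⁻¹(102): solve 53x + 100 ≡ 102 (mod 119), i.e. 53x ≡ 2 (mod 119).
Multiplying by 53⁻¹ = 9 gives x ≡ 9·2 = 18 ≡ 18 (mod 119).
Check: ψ(18) = 53·18 + 100 = 1054 = 8·119 + 102 ≡ 102 (mod 119).

18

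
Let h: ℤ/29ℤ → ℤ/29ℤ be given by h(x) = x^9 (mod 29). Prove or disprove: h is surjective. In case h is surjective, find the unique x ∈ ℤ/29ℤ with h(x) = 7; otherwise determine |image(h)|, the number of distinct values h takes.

23

Since 29 is prime, the nonzero elements of ℤ/29ℤ form a cyclic group of order 28.
As gcd(9, 28) = 1, raising to the 9th power is a bijection on this group: if a^9 ≡ b^9 then (ab^{−1})^9 = 1, and the only element of order dividing gcd(9, 28) = 1 is 1, so a = b.
With h(0) = 0 this makes h injective on all of ℤ/29ℤ, hence bijective (finite equal-size domain and codomain). In particular h is surjective.
Since h is surjective, we find the preimage of 7. The inverse of x ↦ x^9 on (ℤ/29ℤ)^× is x ↦ x^25, because 9·25 = 225 = 8·28 + 1 ≡ 1 (mod 28) and x^{28} = 1 for x ≠ 0 (Fermat). So h⁻¹(7) = 7^25 mod 29.
Repeated squaring mod 29: 7^1 ≡ 7, 7^2 ≡ 7² = 49 ≡ 20, 7^4 ≡ 20² = 400 ≡ 23, 7^8 ≡ 23² = 529 ≡ 7, 7^16 ≡ 7² = 49 ≡ 20. Since 25 = 16 + 8 + 1, 7^25 ≡ 20·7·7: 20·7 = 140 ≡ 24, then 24·7 = 168 ≡ 23. So 7^25 ≡ 23 (mod 29).
Hence h⁻¹(7) = 23.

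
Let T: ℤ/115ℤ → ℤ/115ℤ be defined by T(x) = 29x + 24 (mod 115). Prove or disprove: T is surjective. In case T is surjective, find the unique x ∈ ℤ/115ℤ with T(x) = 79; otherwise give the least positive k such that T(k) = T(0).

Since gcd(29, 115) = 1, 29 is invertible modulo 115. Euclid's algorithm: 115 = 3·29 + 28, 29 = 1·28 + 1; back-substituting gives 1 = 4·29 − 1·115, so 29⁻¹ ≡ 4 (mod 115).
Then y ↦ 4(y − 24) is a two-sided inverse to T, so every y ∈ ℤ/115ℤ has a preimage.
So T is surjective.
Since T is surjective, we compute T⁻¹(79): solve 29x + 24 ≡ 79 (mod 115), i.e. 29x ≡ 55 (mod 115).
Multiplying by 29⁻¹ = 4 gives x ≡ 4·55 = 220 = 1·115 + 105 ≡ 105 (mod 115).
Check: T(105) = 29·105 + 24 = 3069 = 26·115 + 79 ≡ 79 (mod 115).

105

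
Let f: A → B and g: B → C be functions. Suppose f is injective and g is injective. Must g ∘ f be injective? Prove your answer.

Suppose (g ∘ f)(a) = (g ∘ f)(b), i.e. g(f(a)) = g(f(b)).
Since g is injective, f(a) = f(b). Since f is injective, a = b. Thus g ∘ f is injective.

injective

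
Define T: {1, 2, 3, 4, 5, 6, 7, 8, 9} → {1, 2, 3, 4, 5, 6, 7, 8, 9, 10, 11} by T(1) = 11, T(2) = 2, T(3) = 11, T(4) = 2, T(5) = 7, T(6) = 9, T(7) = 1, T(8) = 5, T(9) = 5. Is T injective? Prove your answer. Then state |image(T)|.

T(1) = 11 = T(3) with 1 ≠ 3, so T is not injective.
The image of T is {1, 2, 5, 7, 9, 11}, which has 6 elements.

6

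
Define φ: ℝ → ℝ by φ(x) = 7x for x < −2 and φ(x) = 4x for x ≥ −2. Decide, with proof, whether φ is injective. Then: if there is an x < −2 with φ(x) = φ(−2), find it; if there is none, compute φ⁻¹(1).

Both pieces are strictly increasing (slopes 7 and 4), so each is injective on its own interval.
The left piece maps (−∞, −2) onto (−∞, −14); the right piece maps [−2, ∞) onto [−8, ∞).
These images are disjoint, so no value is attained by both pieces. So φ is injective.
Because the two images are disjoint, no x < −2 has φ(x) = φ(−2), so we compute φ⁻¹(1): 1 lies in [−8, ∞), so solve 4x = 1: x = (1 − 0)/4 = 1/4.

1/4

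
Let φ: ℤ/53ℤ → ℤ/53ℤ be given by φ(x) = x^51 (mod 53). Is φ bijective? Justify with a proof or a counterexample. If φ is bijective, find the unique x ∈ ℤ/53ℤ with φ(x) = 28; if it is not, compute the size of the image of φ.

36

Since 53 is prime, the nonzero elements of ℤ/53ℤ form a cyclic group of order 52.
As gcd(51, 52) = 1, raising to the 51st power is a bijection on this group: if u^51 ≡ v^51 then (uv^{−1})^51 = 1, and the only element of order dividing gcd(51, 52) = 1 is 1, so u = v.
With φ(0) = 0 this makes φ injective on all of ℤ/53ℤ, hence bijective (finite equal-size domain and codomain). In particular φ is bijective.
Since φ is bijective, we find the preimage of 28. The inverse of x ↦ x^51 on (ℤ/53ℤ)^× is x ↦ x^51, because 51·51 = 2601 = 50·52 + 1 ≡ 1 (mod 52) and x^{52} = 1 for x ≠ 0 (Fermat). So φ⁻¹(28) = 28^51 mod 53.
Repeated squaring mod 53: 28^1 ≡ 28, 28^2 ≡ 28² = 784 ≡ 42, 28^4 ≡ 42² = 1764 ≡ 15, 28^8 ≡ 15² = 225 ≡ 13, 28^16 ≡ 13² = 169 ≡ 10, 28^32 ≡ 10² = 100 ≡ 47. Since 51 = 32 + 16 + 2 + 1, 28^51 ≡ 47·10·42·28: 47·10 = 470 ≡ 46, then 46·42 = 1932 ≡ 24, then 24·28 = 672 ≡ 36. So 28^51 ≡ 36 (mod 53).
Hence φ⁻¹(28) = 36.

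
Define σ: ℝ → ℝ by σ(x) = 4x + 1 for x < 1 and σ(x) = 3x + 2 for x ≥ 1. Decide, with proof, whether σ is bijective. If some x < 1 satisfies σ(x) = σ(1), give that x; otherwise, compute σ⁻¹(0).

-1/4

Both pieces are strictly increasing (slopes 4 and 3), so each is injective on its own interval.
The left piece maps (−∞, 1) onto (−∞, 5); the right piece maps [1, ∞) onto [5, ∞).
Since 5 = 5, the images partition ℝ: σ is injective and surjective, hence bijective.
Because the two images are disjoint, no x < 1 has σ(x) = σ(1), so we compute σ⁻¹(0): 0 lies in (−∞, 5), so solve 4x + 1 = 0: x = (0 − 1)/4 = −1/4.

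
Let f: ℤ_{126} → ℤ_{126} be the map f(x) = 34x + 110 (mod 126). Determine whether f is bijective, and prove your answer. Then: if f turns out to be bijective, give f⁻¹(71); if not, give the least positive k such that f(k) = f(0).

We have gcd(34, 126) = 2 > 1. Taking u = 0 and v = 63: f(0) = 110 and f(63) = 34·63 + 110 = 2252 ≡ 110 (mod 126).
So f(0) = f(63) while 0 ≠ 63, so f is not injective, hence not bijective.
Since f is not bijective, we find the least positive k with f(k) = f(0): this means 34k ≡ 0 (mod 126), i.e. 126 ∣ 34k. Since gcd(34, 126) = 2, dividing through by 2 this holds exactly when 63 ∣ 17k, and as gcd(17, 63) = 1, exactly when 63 ∣ k.
The smallest positive such k is 63.

63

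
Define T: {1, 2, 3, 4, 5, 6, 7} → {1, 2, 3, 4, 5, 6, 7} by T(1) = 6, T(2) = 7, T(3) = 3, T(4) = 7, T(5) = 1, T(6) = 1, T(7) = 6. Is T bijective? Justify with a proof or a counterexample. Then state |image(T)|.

4

T(2) = 7 = T(4) with 2 ≠ 4, so T is not injective, hence not bijective.
The image of T is {1, 3, 6, 7}, which has 4 elements.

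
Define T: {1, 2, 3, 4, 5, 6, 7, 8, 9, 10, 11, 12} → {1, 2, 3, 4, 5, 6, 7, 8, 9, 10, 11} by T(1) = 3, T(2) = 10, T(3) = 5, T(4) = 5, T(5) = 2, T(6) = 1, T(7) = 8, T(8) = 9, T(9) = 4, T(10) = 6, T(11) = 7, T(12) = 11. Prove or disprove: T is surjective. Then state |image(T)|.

11

Every element of the codomain has a preimage: 1 = T(6), 2 = T(5), 3 = T(1), 4 = T(9), 5 = T(3), 6 = T(10), 7 = T(11), 8 = T(7), 9 = T(8), 10 = T(2), 11 = T(12).
Hence T is surjective.
The image of T is {1, 2, 3, 4, 5, 6, 7, 8, 9, 10, 11}, which has 11 elements.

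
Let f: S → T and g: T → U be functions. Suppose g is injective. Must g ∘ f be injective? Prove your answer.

No. Take S = {1, 2}, T = U = {1, 2, 3, 4}, f(1) = f(2) = 1, and g = identity (injective).
Then (g ∘ f)(1) = (g ∘ f)(2) = 1 with 1 ≠ 2, so g ∘ f is not injective.

not injective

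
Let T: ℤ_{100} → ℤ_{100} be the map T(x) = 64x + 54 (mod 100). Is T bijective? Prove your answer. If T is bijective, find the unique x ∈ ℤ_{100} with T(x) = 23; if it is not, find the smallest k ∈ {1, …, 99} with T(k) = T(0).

By definition, T is injective when T(u) = T(v) forces u = v.
We have gcd(64, 100) = 4 > 1. Taking u = 0 and v = 25: T(0) = 54 and T(25) = 64·25 + 54 = 1654 ≡ 54 (mod 100).
So T(0) = T(25) while 0 ≠ 25, hence T is not injective, hence not bijective.
Since T is not bijective, we find the least positive k with T(k) = T(0): this means 64k ≡ 0 (mod 100), i.e. 100 ∣ 64k. Since gcd(64, 100) = 4, dividing through by 4 this holds exactly when 25 ∣ 16k, and as gcd(16, 25) = 1, exactly when 25 ∣ k.
The smallest positive such k is 25.

25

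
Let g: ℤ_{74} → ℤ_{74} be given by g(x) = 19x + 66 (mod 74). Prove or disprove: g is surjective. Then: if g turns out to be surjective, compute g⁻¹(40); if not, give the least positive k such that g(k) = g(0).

Since gcd(19, 74) = 1, 19 is invertible modulo 74. Euclid's algorithm: 74 = 3·19 + 17, 19 = 1·17 + 2, 17 = 8·2 + 1; back-substituting gives 1 = 39·19 − 10·74, so 19⁻¹ ≡ 39 (mod 74).
For any y ∈ ℤ_{74}, x = 39(y − 66) mod 74 satisfies g(x) = 19·39(y − 66) + 66 ≡ y (since 19·39 ≡ 1 mod 74). So every y has a preimage.
Thus g is surjective.
Since g is surjective, we compute g⁻¹(40): solve 19x + 66 ≡ 40 (mod 74), i.e. 19x ≡ 48 (mod 74).
Multiplying by 19⁻¹ = 39 gives x ≡ 39·48 = 1872 = 25·74 + 22 ≡ 22 (mod 74).
Check: g(22) = 19·22 + 66 = 484 = 6·74 + 40 ≡ 40 (mod 74).

22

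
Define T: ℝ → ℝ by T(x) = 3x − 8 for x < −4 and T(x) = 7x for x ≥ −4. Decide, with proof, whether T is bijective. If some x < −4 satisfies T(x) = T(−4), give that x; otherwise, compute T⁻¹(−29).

-20/3

Both pieces are strictly increasing (slopes 3 and 7), so each is injective on its own interval.
The left piece maps (−∞, −4) onto (−∞, −20); the right piece maps [−4, ∞) onto [−28, ∞).
These images overlap. In particular T(−4) = −28 (right piece), and solving 3x − 8 = −28 on the left piece gives x = −20/3 < −4.
So T(−20/3) = T(−4) with −20/3 ≠ −4, and T is not injective, hence not bijective. This x = −20/3 is the requested value below −4.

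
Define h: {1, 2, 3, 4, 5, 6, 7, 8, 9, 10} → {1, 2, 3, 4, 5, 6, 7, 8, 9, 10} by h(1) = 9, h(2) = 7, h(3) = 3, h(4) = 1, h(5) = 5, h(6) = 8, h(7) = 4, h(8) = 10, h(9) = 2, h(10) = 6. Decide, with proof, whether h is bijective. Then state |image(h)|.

10

The values 9, 7, 3, 1, 5, 8, 4, 10, 2, 6 are a permutation of {1, 2, 3, 4, 5, 6, 7, 8, 9, 10}: each element appears exactly once.
So h is injective and surjective, hence bijective.
The image of h is {1, 2, 3, 4, 5, 6, 7, 8, 9, 10}, which has 10 elements.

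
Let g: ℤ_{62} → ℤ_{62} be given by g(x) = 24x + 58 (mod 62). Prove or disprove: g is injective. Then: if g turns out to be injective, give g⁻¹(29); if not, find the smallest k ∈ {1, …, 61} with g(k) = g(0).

31

We have gcd(24, 62) = 2 > 1. Taking a = 0 and b = 31: g(0) = 58 and g(31) = 24·31 + 58 = 802 ≡ 58 (mod 62).
So g(0) = g(31) while 0 ≠ 31, thus g is not injective.
Since g is not injective, we find the least positive k with g(k) = g(0): this means 24k ≡ 0 (mod 62), i.e. 62 ∣ 24k. Since gcd(24, 62) = 2, dividing through by 2 this holds exactly when 31 ∣ 12k, and as gcd(12, 31) = 1, exactly when 31 ∣ k.
The smallest positive such k is 31.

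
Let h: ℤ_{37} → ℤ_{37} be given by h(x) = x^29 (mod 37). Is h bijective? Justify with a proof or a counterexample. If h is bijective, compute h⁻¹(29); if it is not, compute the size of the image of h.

14

Since 37 is prime, the nonzero elements of ℤ_{37} form a cyclic group of order 36.
As gcd(29, 36) = 1, raising to the 29th power is a bijection on this group: if x_1^29 ≡ x_2^29 then (x_1x_2^{−1})^29 = 1, and the only element of order dividing gcd(29, 36) = 1 is 1, so x_1 = x_2.
With h(0) = 0 this makes h injective on all of ℤ_{37}, hence bijective (finite equal-size domain and codomain). In particular h is bijective.
Since h is bijective, we find the preimage of 29. The inverse of x ↦ x^29 on (ℤ_{37})^× is x ↦ x^5, because 29·5 = 145 = 4·36 + 1 ≡ 1 (mod 36) and x^{36} = 1 for x ≠ 0 (Fermat). So h⁻¹(29) = 29^5 mod 37.
Repeated squaring mod 37: 29^1 ≡ 29, 29^2 ≡ 29² = 841 ≡ 27, 29^4 ≡ 27² = 729 ≡ 26. Since 5 = 4 + 1, 29^5 ≡ 26·29: 26·29 = 754 ≡ 14. So 29^5 ≡ 14 (mod 37).
Hence h⁻¹(29) = 14.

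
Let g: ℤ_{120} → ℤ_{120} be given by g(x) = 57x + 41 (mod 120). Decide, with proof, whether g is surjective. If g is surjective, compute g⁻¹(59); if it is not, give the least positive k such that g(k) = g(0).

40

Recall that surjectivity means every element of the codomain has a preimage under g.
Since gcd(57, 120) = 3, we have 57x ≡ 0 (mod 3) for all x, so g(x) ≡ 2 (mod 3).
But 0 ≢ 2 (mod 3), so 0 ∈ ℤ_{120} has no preimage. Therefore g is not surjective.
Since g is not surjective, we find the least positive k with g(k) = g(0): this means 57k ≡ 0 (mod 120), i.e. 120 ∣ 57k. Since gcd(57, 120) = 3, dividing through by 3 this holds exactly when 40 ∣ 19k, and as gcd(19, 40) = 1, exactly when 40 ∣ k.
The smallest positive such k is 40.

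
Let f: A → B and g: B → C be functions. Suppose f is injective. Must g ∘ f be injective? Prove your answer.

not injective

No. Take A = B = C = {1, 2}, f = identity (injective), and g(x) = 1 for every x.
Then (g ∘ f)(1) = 1 = (g ∘ f)(2) with 1 ≠ 2, so g ∘ f is not injective.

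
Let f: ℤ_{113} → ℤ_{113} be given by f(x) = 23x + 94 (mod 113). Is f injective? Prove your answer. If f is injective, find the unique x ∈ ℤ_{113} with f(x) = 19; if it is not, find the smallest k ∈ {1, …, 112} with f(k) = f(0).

If f(x_1) = f(x_2), then 23x_1 ≡ 23x_2 (mod 113). Because gcd(23, 113) = 1, we may cancel 23 to get x_1 ≡ x_2 (mod 113).
Therefore f is injective.
We now compute 23⁻¹ mod 113 explicitly. Euclid's algorithm: 113 = 4·23 + 21, 23 = 1·21 + 2, 21 = 10·2 + 1; back-substituting gives 1 = 59·23 − 12·113, so 23⁻¹ ≡ 59 (mod 113).
Since f is injective, we compute f⁻¹(19): solve 23x + 94 ≡ 19 (mod 113), i.e. 23x ≡ 38 (mod 113).
Multiplying by 23⁻¹ = 59 gives x ≡ 59·38 = 2242 = 19·113 + 95 ≡ 95 (mod 113).
Check: f(95) = 23·95 + 94 = 2279 = 20·113 + 19 ≡ 19 (mod 113).

95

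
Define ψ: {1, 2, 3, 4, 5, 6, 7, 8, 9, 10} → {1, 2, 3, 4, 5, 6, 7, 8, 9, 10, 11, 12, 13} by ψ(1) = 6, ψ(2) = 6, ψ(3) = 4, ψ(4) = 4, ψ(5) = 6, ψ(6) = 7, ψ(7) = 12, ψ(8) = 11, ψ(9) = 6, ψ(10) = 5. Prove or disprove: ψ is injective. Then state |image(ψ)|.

ψ(1) = 6 = ψ(2) with 1 ≠ 2, so ψ is not injective.
The image of ψ is {4, 5, 6, 7, 11, 12}, which has 6 elements.

6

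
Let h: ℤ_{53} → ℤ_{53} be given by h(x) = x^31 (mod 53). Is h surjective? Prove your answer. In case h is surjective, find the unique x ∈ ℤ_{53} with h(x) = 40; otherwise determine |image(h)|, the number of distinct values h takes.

17

Since 53 is prime, the nonzero elements of ℤ_{53} form a cyclic group of order 52.
As gcd(31, 52) = 1, raising to the 31st power is a bijection on this group: if a^31 ≡ b^31 then (ab^{−1})^31 = 1, and the only element of order dividing gcd(31, 52) = 1 is 1, so a = b.
With h(0) = 0 this makes h injective on all of ℤ_{53}, hence bijective (finite equal-size domain and codomain). In particular h is surjective.
Since h is surjective, we find the preimage of 40. The inverse of x ↦ x^31 on (ℤ_{53})^× is x ↦ x^47, because 31·47 = 1457 = 28·52 + 1 ≡ 1 (mod 52) and x^{52} = 1 for x ≠ 0 (Fermat). So h⁻¹(40) = 40^47 mod 53.
Repeated squaring mod 53: 40^1 ≡ 40, 40^2 ≡ 40² = 1600 ≡ 10, 40^4 ≡ 10² = 100 ≡ 47, 40^8 ≡ 47² = 2209 ≡ 36, 40^16 ≡ 36² = 1296 ≡ 24, 40^32 ≡ 24² = 576 ≡ 46. Since 47 = 32 + 8 + 4 + 2 + 1, 40^47 ≡ 46·36·47·10·40: 46·36 = 1656 ≡ 13, then 13·47 = 611 ≡ 28, then 28·10 = 280 ≡ 15, then 15·40 = 600 ≡ 17. So 40^47 ≡ 17 (mod 53).
Hence h⁻¹(40) = 17.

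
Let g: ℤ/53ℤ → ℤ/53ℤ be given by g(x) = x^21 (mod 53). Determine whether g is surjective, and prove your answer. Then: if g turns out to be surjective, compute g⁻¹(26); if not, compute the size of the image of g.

48

Since 53 is prime, the nonzero elements of ℤ/53ℤ form a cyclic group of order 52.
As gcd(21, 52) = 1, raising to the 21st power is a bijection on this group: if x_1^21 ≡ x_2^21 then (x_1x_2^{−1})^21 = 1, and the only element of order dividing gcd(21, 52) = 1 is 1, so x_1 = x_2.
With g(0) = 0 this makes g injective on all of ℤ/53ℤ, hence bijective (finite equal-size domain and codomain). In particular g is surjective.
Since g is surjective, we find the preimage of 26. The inverse of x ↦ x^21 on (ℤ/53ℤ)^× is x ↦ x^5, because 21·5 = 105 = 2·52 + 1 ≡ 1 (mod 52) and x^{52} = 1 for x ≠ 0 (Fermat). So g⁻¹(26) = 26^5 mod 53.
Repeated squaring mod 53: 26^1 ≡ 26, 26^2 ≡ 26² = 676 ≡ 40, 26^4 ≡ 40² = 1600 ≡ 10. Since 5 = 4 + 1, 26^5 ≡ 10·26: 10·26 = 260 ≡ 48. So 26^5 ≡ 48 (mod 53).
Hence g⁻¹(26) = 48.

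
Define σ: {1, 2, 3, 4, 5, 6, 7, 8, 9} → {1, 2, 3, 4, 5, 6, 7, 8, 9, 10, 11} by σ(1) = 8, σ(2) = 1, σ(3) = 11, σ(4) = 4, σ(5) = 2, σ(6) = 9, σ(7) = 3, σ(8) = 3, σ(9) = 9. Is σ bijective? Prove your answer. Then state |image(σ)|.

7

σ(7) = 3 = σ(8) with 7 ≠ 8, so σ is not injective, hence not bijective.
The image of σ is {1, 2, 3, 4, 8, 9, 11}, which has 7 elements.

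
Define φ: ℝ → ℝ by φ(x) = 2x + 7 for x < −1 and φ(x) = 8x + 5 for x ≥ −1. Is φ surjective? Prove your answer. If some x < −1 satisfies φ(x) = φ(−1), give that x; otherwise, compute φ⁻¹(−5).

-5

Both pieces are strictly increasing (slopes 2 and 8), so each is injective on its own interval.
The left piece maps (−∞, −1) onto (−∞, 5); the right piece maps [−1, ∞) onto [−3, ∞).
The union (−∞, 5) ∪ [−3, ∞) covers ℝ, so φ is surjective.
For the follow-up: the images overlap, so an x < −1 with φ(x) = φ(−1) exists. φ(−1) = −3; solving 2x + 7 = −3 for x < −1 gives x = (−3 − 7)/2 = −5.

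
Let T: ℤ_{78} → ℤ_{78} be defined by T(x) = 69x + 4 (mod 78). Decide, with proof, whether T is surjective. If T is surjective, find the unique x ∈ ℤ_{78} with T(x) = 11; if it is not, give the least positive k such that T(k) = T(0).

26

Since gcd(69, 78) = 3, we have 69x ≡ 0 (mod 3) for all x, so T(x) ≡ 1 (mod 3).
But 0 ≢ 1 (mod 3), so 0 ∈ ℤ_{78} has no preimage. So T is not surjective.
Since T is not surjective, we find the least positive k with T(k) = T(0): this means 69k ≡ 0 (mod 78), i.e. 78 ∣ 69k. Since gcd(69, 78) = 3, dividing through by 3 this holds exactly when 26 ∣ 23k, and as gcd(23, 26) = 1, exactly when 26 ∣ k.
The smallest positive such k is 26.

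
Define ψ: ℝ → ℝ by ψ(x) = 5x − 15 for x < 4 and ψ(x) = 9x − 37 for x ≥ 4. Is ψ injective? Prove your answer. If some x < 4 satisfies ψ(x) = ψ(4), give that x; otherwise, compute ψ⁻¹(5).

14/5

Both pieces are strictly increasing (slopes 5 and 9), so each is injective on its own interval.
The left piece maps (−∞, 4) onto (−∞, 5); the right piece maps [4, ∞) onto [−1, ∞).
These images overlap. In particular ψ(4) = −1 (right piece), and solving 5x − 15 = −1 on the left piece gives x = 14/5 < 4.
So ψ(14/5) = ψ(4) with 14/5 ≠ 4, and ψ is not injective. This x = 14/5 is the requested value below 4.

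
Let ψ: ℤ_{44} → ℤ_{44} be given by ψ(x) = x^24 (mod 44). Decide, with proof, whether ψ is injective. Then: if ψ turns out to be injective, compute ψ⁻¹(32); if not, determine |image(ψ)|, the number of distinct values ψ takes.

12

ψ(10): Repeated squaring mod 44: 10^1 ≡ 10, 10^2 ≡ 10² = 100 ≡ 12, 10^4 ≡ 12² = 144 ≡ 12, 10^8 ≡ 12² = 144 ≡ 12, 10^16 ≡ 12² = 144 ≡ 12. Since 24 = 16 + 8, 10^24 ≡ 12·12: 12·12 = 144 ≡ 12. So 10^24 ≡ 12 (mod 44).
ψ(12): Repeated squaring mod 44: 12^1 ≡ 12, 12^2 ≡ 12² = 144 ≡ 12, 12^4 ≡ 12² = 144 ≡ 12, 12^8 ≡ 12² = 144 ≡ 12, 12^16 ≡ 12² = 144 ≡ 12. Since 24 = 16 + 8, 12^24 ≡ 12·12: 12·12 = 144 ≡ 12. So 12^24 ≡ 12 (mod 44).
So ψ(10) = ψ(12) = 12 while 10 ≠ 12, thus ψ is not injective.
Since ψ is not injective, we determine |image(ψ)|. Computing x^24 mod 44 for each x (by repeated squaring, reducing mod 44 at every step), the values ψ(0), ψ(1), …, ψ(43) are: 0, 1, 16, 37, 36, 9, 20, 25, 4, 5, 12, 33, 12, 5, 4, 25, 20, 9, 36, 37, 16, 1, 0, 1, 16, 37, 36, 9, 20, 25, 4, 5, 12, 33, 12, 5, 4, 25, 20, 9, 36, 37, 16, 1.
The distinct values are {0, 1, 4, 5, 9, 12, 16, 20, 25, 33, 36, 37}; there are 12 of them.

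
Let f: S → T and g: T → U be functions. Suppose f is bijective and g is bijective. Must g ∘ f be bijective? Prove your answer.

Injectivity: if g(f(x_1)) = g(f(x_2)) then f(x_1) = f(x_2) (g injective) so x_1 = x_2 (f injective).
Surjectivity: for c ∈ U pick b with g(b) = c, then a with f(a) = b; then (g ∘ f)(a) = c.
So g ∘ f is bijective.

bijective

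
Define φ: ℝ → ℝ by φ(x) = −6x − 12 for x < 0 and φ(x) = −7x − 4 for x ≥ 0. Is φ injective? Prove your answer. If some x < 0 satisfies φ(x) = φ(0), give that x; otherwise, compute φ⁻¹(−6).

-4/3

Both pieces are strictly decreasing (slopes −6 and −7), so each is injective on its own interval.
The left piece maps (−∞, 0) onto (−12, ∞); the right piece maps [0, ∞) onto (−∞, −4].
These images overlap. In particular φ(0) = −4 (right piece), and solving −6x − 12 = −4 on the left piece gives x = −4/3 < 0.
So φ(−4/3) = φ(0) with −4/3 ≠ 0, and φ is not injective. This x = −4/3 is the requested value below 0.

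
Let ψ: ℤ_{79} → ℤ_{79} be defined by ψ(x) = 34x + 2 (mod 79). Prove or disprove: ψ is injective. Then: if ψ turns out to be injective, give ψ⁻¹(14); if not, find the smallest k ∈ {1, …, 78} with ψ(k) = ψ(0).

5

Suppose ψ(x_1) = ψ(x_2) in ℤ_{79}. Then 34x_1 + 2 ≡ 34x_2 + 2 (mod 79), therefore 34(x_1 − x_2) ≡ 0 (mod 79).
Since gcd(34, 79) = 1, 34 is invertible modulo 79, so x_1 − x_2 ≡ 0 (mod 79), i.e. x_1 = x_2.
Hence ψ is injective.
We now compute 34⁻¹ mod 79 explicitly. Euclid's algorithm: 79 = 2·34 + 11, 34 = 3·11 + 1; back-substituting gives 1 = 7·34 − 3·79, so 34⁻¹ ≡ 7 (mod 79).
Since ψ is injective, we compute ψ⁻¹(14): solve 34x + 2 ≡ 14 (mod 79), i.e. 34x ≡ 12 (mod 79).
Multiplying by 34⁻¹ = 7 gives x ≡ 7·12 = 84 = 1·79 + 5 ≡ 5 (mod 79).
Check: ψ(5) = 34·5 + 2 = 172 = 2·79 + 14 ≡ 14 (mod 79).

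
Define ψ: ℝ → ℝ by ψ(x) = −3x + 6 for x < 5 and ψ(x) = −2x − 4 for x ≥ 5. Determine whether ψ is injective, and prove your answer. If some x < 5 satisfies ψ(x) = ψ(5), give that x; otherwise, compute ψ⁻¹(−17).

13/2

Both pieces are strictly decreasing (slopes −3 and −2), so each is injective on its own interval.
The left piece maps (−∞, 5) onto (−9, ∞); the right piece maps [5, ∞) onto (−∞, −14].
These images are disjoint, so no value is attained by both pieces. Hence ψ is injective.
Because the two images are disjoint, no x < 5 has ψ(x) = ψ(5), so we compute ψ⁻¹(−17): −17 lies in (−∞, −14], so solve −2x − 4 = −17: x = (−17 + 4)/(−2) = 13/2.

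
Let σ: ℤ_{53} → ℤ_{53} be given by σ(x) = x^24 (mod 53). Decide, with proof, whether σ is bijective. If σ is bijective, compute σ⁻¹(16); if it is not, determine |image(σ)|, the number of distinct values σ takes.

14

σ(2): Repeated squaring mod 53: 2^1 ≡ 2, 2^2 ≡ 2² = 4, 2^4 ≡ 4² = 16, 2^8 ≡ 16² = 256 ≡ 44, 2^16 ≡ 44² = 1936 ≡ 28. Since 24 = 16 + 8, 2^24 ≡ 28·44: 28·44 = 1232 ≡ 13. So 2^24 ≡ 13 (mod 53).
σ(7): Repeated squaring mod 53: 7^1 ≡ 7, 7^2 ≡ 7² = 49, 7^4 ≡ 49² = 2401 ≡ 16, 7^8 ≡ 16² = 256 ≡ 44, 7^16 ≡ 44² = 1936 ≡ 28. Since 24 = 16 + 8, 7^24 ≡ 28·44: 28·44 = 1232 ≡ 13. So 7^24 ≡ 13 (mod 53).
So σ(2) = σ(7) = 13 while 2 ≠ 7, therefore σ is not injective, hence not bijective.
Since σ is not bijective, we determine |image(σ)|. Computing x^24 mod 53 for each x (by repeated squaring, reducing mod 53 at every step), the values σ(0), σ(1), …, σ(52) are: 0, 1, 13, 47, 10, 36, 28, 13, 24, 36, 44, 46, 46, 16, 10, 49, 47, 42, 44, 16, 42, 28, 15, 1, 15, 24, 49, 49, 24, 15, 1, 15, 28, 42, 16, 44, 42, 47, 49, 10, 16, 46, 46, 44, 36, 24, 13, 28, 36, 10, 47, 13, 1.
The distinct values are {0, 1, 10, 13, 15, 16, 24, 28, 36, 42, 44, 46, 47, 49}; there are 14 of them.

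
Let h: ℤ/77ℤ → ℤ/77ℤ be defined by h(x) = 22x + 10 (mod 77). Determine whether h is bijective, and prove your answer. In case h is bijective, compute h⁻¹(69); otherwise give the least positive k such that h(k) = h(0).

7

Recall: h is injective if h(x_1) = h(x_2) implies x_1 = x_2.
We have gcd(22, 77) = 11 > 1. Taking x_1 = 0 and x_2 = 7: h(0) = 10 and h(7) = 22·7 + 10 = 164 ≡ 10 (mod 77).
So h(0) = h(7) while 0 ≠ 7, thus h is not injective, hence not bijective.
Since h is not bijective, we find the least positive k with h(k) = h(0): this means 22k ≡ 0 (mod 77), i.e. 77 ∣ 22k. Since gcd(22, 77) = 11, dividing through by 11 this holds exactly when 7 ∣ 2k, and as gcd(2, 7) = 1, exactly when 7 ∣ k.
The smallest positive such k is 7.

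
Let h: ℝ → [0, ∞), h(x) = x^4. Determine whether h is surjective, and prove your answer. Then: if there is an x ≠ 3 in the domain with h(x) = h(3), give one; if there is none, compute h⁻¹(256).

For any y ∈ [0, ∞), x = y^{1/4} ∈ ℝ satisfies x^4 = y, so h is surjective.
For the follow-up, such an x exists: taking x = −3 ∈ ℝ gives h(−3) = 81 = h(3) with −3 ≠ 3.

-3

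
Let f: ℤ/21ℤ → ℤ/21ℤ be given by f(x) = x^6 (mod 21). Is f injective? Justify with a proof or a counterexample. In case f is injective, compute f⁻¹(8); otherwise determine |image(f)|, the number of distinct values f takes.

f(1) = 1^6 = 1.
f(2): Repeated squaring mod 21: 2^1 ≡ 2, 2^2 ≡ 2² = 4, 2^4 ≡ 4² = 16. Since 6 = 4 + 2, 2^6 ≡ 16·4: 16·4 = 64 ≡ 1. So 2^6 ≡ 1 (mod 21).
So f(1) = f(2) = 1 while 1 ≠ 2, hence f is not injective.
Since f is not injective, we determine |image(f)|. Computing x^6 mod 21 for each x (by repeated squaring, reducing mod 21 at every step), the values f(0), f(1), …, f(20) are: 0, 1, 1, 15, 1, 1, 15, 7, 1, 15, 1, 1, 15, 1, 7, 15, 1, 1, 15, 1, 1.
The distinct values are {0, 1, 7, 15}; there are 4 of them.

4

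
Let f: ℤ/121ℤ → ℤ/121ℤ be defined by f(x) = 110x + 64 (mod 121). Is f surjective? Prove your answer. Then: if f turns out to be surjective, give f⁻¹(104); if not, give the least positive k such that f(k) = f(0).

11

By definition, surjectivity means every element of the codomain has a preimage under f.
Since gcd(110, 121) = 11, we have 110x ≡ 0 (mod 11) for all x, so f(x) ≡ 9 (mod 11).
But 0 ≢ 9 (mod 11), so 0 ∈ ℤ/121ℤ has no preimage. Thus f is not surjective.
Since f is not surjective, we find the least positive k with f(k) = f(0): this means 110k ≡ 0 (mod 121), i.e. 121 ∣ 110k. Since gcd(110, 121) = 11, dividing through by 11 this holds exactly when 11 ∣ 10k, and as gcd(10, 11) = 1, exactly when 11 ∣ k.
The smallest positive such k is 11.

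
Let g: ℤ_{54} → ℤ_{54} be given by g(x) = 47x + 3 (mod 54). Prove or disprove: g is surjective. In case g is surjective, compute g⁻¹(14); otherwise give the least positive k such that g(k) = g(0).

Recall that surjectivity means every element of the codomain has a preimage under g.
Since gcd(47, 54) = 1, 47 is invertible modulo 54. Euclid's algorithm: 54 = 1·47 + 7, 47 = 6·7 + 5, 7 = 1·5 + 2, 5 = 2·2 + 1; back-substituting gives 1 = 23·47 − 20·54, so 47⁻¹ ≡ 23 (mod 54).
Then y ↦ 23(y − 3) is a two-sided inverse to g, so every y ∈ ℤ_{54} has a preimage.
So g is surjective.
Since g is surjective, we find g⁻¹(14): we need 47x ≡ 14 − 3 ≡ 11 (mod 54). Using 47⁻¹ = 23: x ≡ 23·11 = 253 = 4·54 + 37, so x = 37.
Check: g(37) = 47·37 + 3 = 1742 = 32·54 + 14 ≡ 14 (mod 54).

37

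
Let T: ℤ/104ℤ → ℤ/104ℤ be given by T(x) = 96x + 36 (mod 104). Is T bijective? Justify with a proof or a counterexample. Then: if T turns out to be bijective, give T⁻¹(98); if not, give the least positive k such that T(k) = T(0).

13

By definition, injectivity means: for all x_1, x_2 in the domain, T(x_1) = T(x_2) implies x_1 = x_2.
We have gcd(96, 104) = 8 > 1. Taking x_1 = 0 and x_2 = 13: T(0) = 36 and T(13) = 96·13 + 36 = 1284 ≡ 36 (mod 104).
So T(0) = T(13) while 0 ≠ 13, therefore T is not injective, hence not bijective.
Since T is not bijective, we find the least positive k with T(k) = T(0): this means 96k ≡ 0 (mod 104), i.e. 104 ∣ 96k. Since gcd(96, 104) = 8, dividing through by 8 this holds exactly when 13 ∣ 12k, and as gcd(12, 13) = 1, exactly when 13 ∣ k.
The smallest positive such k is 13.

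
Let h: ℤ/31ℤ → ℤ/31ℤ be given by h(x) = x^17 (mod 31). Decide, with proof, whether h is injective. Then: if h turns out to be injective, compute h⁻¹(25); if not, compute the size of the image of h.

5

Since 31 is prime, the nonzero elements of ℤ/31ℤ form a cyclic group of order 30.
As gcd(17, 30) = 1, raising to the 17th power is a bijection on this group: if u^17 ≡ v^17 then (uv^{−1})^17 = 1, and the only element of order dividing gcd(17, 30) = 1 is 1, so u = v.
With h(0) = 0 this makes h injective on all of ℤ/31ℤ, hence bijective (finite equal-size domain and codomain). In particular h is injective.
Since h is injective, we find the preimage of 25. The inverse of x ↦ x^17 on (ℤ/31ℤ)^× is x ↦ x^23, because 17·23 = 391 = 13·30 + 1 ≡ 1 (mod 30) and x^{30} = 1 for x ≠ 0 (Fermat). So h⁻¹(25) = 25^23 mod 31.
Repeated squaring mod 31: 25^1 ≡ 25, 25^2 ≡ 25² = 625 ≡ 5, 25^4 ≡ 5² = 25, 25^8 ≡ 25² = 625 ≡ 5, 25^16 ≡ 5² = 25. Since 23 = 16 + 4 + 2 + 1, 25^23 ≡ 25·25·5·25: 25·25 = 625 ≡ 5, then 5·5 = 25, then 25·25 = 625 ≡ 5. So 25^23 ≡ 5 (mod 31).
Hence h⁻¹(25) = 5.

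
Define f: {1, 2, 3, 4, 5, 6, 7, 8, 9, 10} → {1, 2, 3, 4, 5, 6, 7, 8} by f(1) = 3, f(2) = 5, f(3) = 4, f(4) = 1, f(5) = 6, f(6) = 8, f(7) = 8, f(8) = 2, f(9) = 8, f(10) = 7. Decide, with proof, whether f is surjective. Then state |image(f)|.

Every element of the codomain has a preimage: 1 = f(4), 2 = f(8), 3 = f(1), 4 = f(3), 5 = f(2), 6 = f(5), 7 = f(10), 8 = f(6).
Therefore f is surjective.
The image of f is {1, 2, 3, 4, 5, 6, 7, 8}, which has 8 elements.

8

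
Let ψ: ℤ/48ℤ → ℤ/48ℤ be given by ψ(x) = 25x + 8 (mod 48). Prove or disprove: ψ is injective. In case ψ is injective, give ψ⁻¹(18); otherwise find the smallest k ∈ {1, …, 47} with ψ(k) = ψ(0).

Suppose ψ(s) = ψ(t) in ℤ/48ℤ. Then 25s + 8 ≡ 25t + 8 (mod 48), so 25(s − t) ≡ 0 (mod 48).
Since gcd(25, 48) = 1, 25 is invertible modulo 48, thus s − t ≡ 0 (mod 48), i.e. s = t.
Hence ψ is injective.
We now compute 25⁻¹ mod 48 explicitly. Euclid's algorithm: 48 = 1·25 + 23, 25 = 1·23 + 2, 23 = 11·2 + 1; back-substituting gives 1 = 25·25 − 13·48, so 25⁻¹ ≡ 25 (mod 48).
Since ψ is injective, we compute ψ⁻¹(18): solve 25x + 8 ≡ 18 (mod 48), i.e. 25x ≡ 10 (mod 48).
Multiplying by 25⁻¹ = 25 gives x ≡ 25·10 = 250 = 5·48 + 10 ≡ 10 (mod 48).
Check: ψ(10) = 25·10 + 8 = 258 = 5·48 + 18 ≡ 18 (mod 48).

10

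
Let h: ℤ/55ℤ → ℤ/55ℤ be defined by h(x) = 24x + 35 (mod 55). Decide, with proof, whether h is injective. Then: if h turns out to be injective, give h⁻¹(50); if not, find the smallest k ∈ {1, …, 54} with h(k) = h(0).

35

If h(s) = h(t), then 24s ≡ 24t (mod 55). Because gcd(24, 55) = 1, we may cancel 24 to get s ≡ t (mod 55).
Therefore h is injective.
We now compute 24⁻¹ mod 55 explicitly. Euclid's algorithm: 55 = 2·24 + 7, 24 = 3·7 + 3, 7 = 2·3 + 1; back-substituting gives 1 = 39·24 − 17·55, so 24⁻¹ ≡ 39 (mod 55).
Since h is injective, we compute h⁻¹(50): solve 24x + 35 ≡ 50 (mod 55), i.e. 24x ≡ 15 (mod 55).
Multiplying by 24⁻¹ = 39 gives x ≡ 39·15 = 585 = 10·55 + 35 ≡ 35 (mod 55).
Check: h(35) = 24·35 + 35 = 875 = 15·55 + 50 ≡ 50 (mod 55).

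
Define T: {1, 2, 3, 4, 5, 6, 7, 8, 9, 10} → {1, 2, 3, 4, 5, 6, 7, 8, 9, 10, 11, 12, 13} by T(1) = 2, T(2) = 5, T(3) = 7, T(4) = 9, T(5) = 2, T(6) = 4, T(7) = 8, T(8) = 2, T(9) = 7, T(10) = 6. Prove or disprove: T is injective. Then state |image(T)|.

7

T(1) = 2 = T(5) with 1 ≠ 5, so T is not injective.
The image of T is {2, 4, 5, 6, 7, 8, 9}, which has 7 elements.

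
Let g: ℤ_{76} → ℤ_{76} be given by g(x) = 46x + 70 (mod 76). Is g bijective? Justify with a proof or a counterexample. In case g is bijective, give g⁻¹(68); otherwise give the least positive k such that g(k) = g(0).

38

Recall: g is injective if g(a) = g(b) implies a = b.
We have gcd(46, 76) = 2 > 1. Taking a = 0 and b = 38: g(0) = 70 and g(38) = 46·38 + 70 = 1818 ≡ 70 (mod 76).
So g(0) = g(38) while 0 ≠ 38, so g is not injective, hence not bijective.
Since g is not bijective, we find the least positive k with g(k) = g(0): this means 46k ≡ 0 (mod 76), i.e. 76 ∣ 46k. Since gcd(46, 76) = 2, dividing through by 2 this holds exactly when 38 ∣ 23k, and as gcd(23, 38) = 1, exactly when 38 ∣ k.
The smallest positive such k is 38.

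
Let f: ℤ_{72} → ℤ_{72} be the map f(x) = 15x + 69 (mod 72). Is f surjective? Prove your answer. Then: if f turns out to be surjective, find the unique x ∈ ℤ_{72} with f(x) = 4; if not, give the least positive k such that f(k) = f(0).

24

Recall: f is surjective if every y in the codomain equals f(x) for some x in the domain.
Since gcd(15, 72) = 3, we have 15x ≡ 0 (mod 3) for all x, so f(x) ≡ 0 (mod 3).
But 1 ≢ 0 (mod 3), so 1 ∈ ℤ_{72} has no preimage. Therefore f is not surjective.
Since f is not surjective, we find the least positive k with f(k) = f(0): this means 15k ≡ 0 (mod 72), i.e. 72 ∣ 15k. Since gcd(15, 72) = 3, dividing through by 3 this holds exactly when 24 ∣ 5k, and as gcd(5, 24) = 1, exactly when 24 ∣ k.
The smallest positive such k is 24.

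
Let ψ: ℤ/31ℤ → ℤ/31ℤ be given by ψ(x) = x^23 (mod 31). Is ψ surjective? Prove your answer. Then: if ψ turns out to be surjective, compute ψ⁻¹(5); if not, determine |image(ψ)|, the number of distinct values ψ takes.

Since 31 is prime, the nonzero elements of ℤ/31ℤ form a cyclic group of order 30.
As gcd(23, 30) = 1, raising to the 23rd power is a bijection on this group: if u^23 ≡ v^23 then (uv^{−1})^23 = 1, and the only element of order dividing gcd(23, 30) = 1 is 1, so u = v.
With ψ(0) = 0 this makes ψ injective on all of ℤ/31ℤ, hence bijective (finite equal-size domain and codomain). In particular ψ is surjective.
Since ψ is surjective, we find the preimage of 5. The inverse of x ↦ x^23 on (ℤ/31ℤ)^× is x ↦ x^17, because 23·17 = 391 = 13·30 + 1 ≡ 1 (mod 30) and x^{30} = 1 for x ≠ 0 (Fermat). So ψ⁻¹(5) = 5^17 mod 31.
Repeated squaring mod 31: 5^1 ≡ 5, 5^2 ≡ 5² = 25, 5^4 ≡ 25² = 625 ≡ 5, 5^8 ≡ 5² = 25, 5^16 ≡ 25² = 625 ≡ 5. Since 17 = 16 + 1, 5^17 ≡ 5·5: 5·5 = 25. So 5^17 ≡ 25 (mod 31).
Hence ψ⁻¹(5) = 25.

25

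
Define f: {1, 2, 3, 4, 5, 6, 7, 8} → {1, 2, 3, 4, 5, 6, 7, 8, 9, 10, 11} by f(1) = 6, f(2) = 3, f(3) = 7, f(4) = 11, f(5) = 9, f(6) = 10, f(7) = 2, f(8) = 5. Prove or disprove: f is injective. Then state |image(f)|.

The values f(1), …, f(8) are 6, 3, 7, 11, 9, 10, 2, 5 — all distinct.
So f(u) = f(v) only when u = v, and f is injective.
The image of f is {2, 3, 5, 6, 7, 9, 10, 11}, which has 8 elements.

8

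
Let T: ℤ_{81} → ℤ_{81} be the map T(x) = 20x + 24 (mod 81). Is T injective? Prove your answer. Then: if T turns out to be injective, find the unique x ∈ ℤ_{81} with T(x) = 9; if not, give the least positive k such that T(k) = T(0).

If T(s) = T(t), then 20s ≡ 20t (mod 81). Because gcd(20, 81) = 1, we may cancel 20 to get s ≡ t (mod 81).
Thus T is injective.
We now compute 20⁻¹ mod 81 explicitly. Euclid's algorithm: 81 = 4·20 + 1; back-substituting gives 1 = 77·20 − 19·81, so 20⁻¹ ≡ 77 (mod 81).
Since T is injective, we find T⁻¹(9): we need 20x ≡ 9 − 24 ≡ 66 (mod 81). Using 20⁻¹ = 77: x ≡ 77·66 = 5082 = 62·81 + 60, so x = 60.
Check: T(60) = 20·60 + 24 = 1224 = 15·81 + 9 ≡ 9 (mod 81).

60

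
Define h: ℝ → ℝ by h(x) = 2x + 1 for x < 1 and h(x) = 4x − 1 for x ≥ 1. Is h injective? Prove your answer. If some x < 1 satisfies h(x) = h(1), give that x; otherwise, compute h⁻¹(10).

Both pieces are strictly increasing (slopes 2 and 4), so each is injective on its own interval.
The left piece maps (−∞, 1) onto (−∞, 3); the right piece maps [1, ∞) onto [3, ∞).
These images are disjoint, so no value is attained by both pieces. So h is injective.
Because the two images are disjoint, no x < 1 has h(x) = h(1), so we compute h⁻¹(10): 10 lies in [3, ∞), so solve 4x − 1 = 10: x = (10 + 1)/4 = 11/4.

11/4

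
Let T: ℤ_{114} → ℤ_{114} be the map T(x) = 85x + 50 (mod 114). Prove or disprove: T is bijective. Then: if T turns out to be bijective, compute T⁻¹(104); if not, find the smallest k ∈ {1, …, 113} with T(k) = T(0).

6

By definition, T is injective if T(s) = T(t) implies s = t.
If T(s) = T(t), then 85s ≡ 85t (mod 114). Because gcd(85, 114) = 1, we may cancel 85 to get s ≡ t (mod 114).
We now compute 85⁻¹ mod 114 explicitly. Euclid's algorithm: 114 = 1·85 + 29, 85 = 2·29 + 27, 29 = 1·27 + 2, 27 = 13·2 + 1; back-substituting gives 1 = 55·85 − 41·114, so 85⁻¹ ≡ 55 (mod 114).
For any y ∈ ℤ_{114}, x = 55(y − 50) mod 114 satisfies T(x) = 85·55(y − 50) + 50 ≡ y (since 85·55 ≡ 1 mod 114). So every y has a preimage.
So T is bijective.
Since T is bijective, we compute T⁻¹(104): solve 85x + 50 ≡ 104 (mod 114), i.e. 85x ≡ 54 (mod 114).
Multiplying by 85⁻¹ = 55 gives x ≡ 55·54 = 2970 = 26·114 + 6 ≡ 6 (mod 114).
Check: T(6) = 85·6 + 50 = 560 = 4·114 + 104 ≡ 104 (mod 114).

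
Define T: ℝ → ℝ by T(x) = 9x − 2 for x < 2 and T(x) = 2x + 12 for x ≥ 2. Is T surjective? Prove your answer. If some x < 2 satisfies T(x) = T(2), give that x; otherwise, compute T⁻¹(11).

Both pieces are strictly increasing (slopes 9 and 2), so each is injective on its own interval.
The left piece maps (−∞, 2) onto (−∞, 16); the right piece maps [2, ∞) onto [16, ∞).
These images together cover ℝ, so T is surjective.
Because the two images are disjoint, no x < 2 has T(x) = T(2), so we compute T⁻¹(11): 11 lies in (−∞, 16), so solve 9x − 2 = 11: x = (11 + 2)/9 = 13/9.

13/9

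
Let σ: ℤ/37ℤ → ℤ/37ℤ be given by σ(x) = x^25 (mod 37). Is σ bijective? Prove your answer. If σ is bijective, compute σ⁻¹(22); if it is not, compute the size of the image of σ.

17

Since 37 is prime, the nonzero elements of ℤ/37ℤ form a cyclic group of order 36.
As gcd(25, 36) = 1, raising to the 25th power is a bijection on this group: if u^25 ≡ v^25 then (uv^{−1})^25 = 1, and the only element of order dividing gcd(25, 36) = 1 is 1, so u = v.
With σ(0) = 0 this makes σ injective on all of ℤ/37ℤ, hence bijective (finite equal-size domain and codomain). In particular σ is bijective.
Since σ is bijective, we find the preimage of 22. The inverse of x ↦ x^25 on (ℤ/37ℤ)^× is x ↦ x^13, because 25·13 = 325 = 9·36 + 1 ≡ 1 (mod 36) and x^{36} = 1 for x ≠ 0 (Fermat). So σ⁻¹(22) = 22^13 mod 37.
Repeated squaring mod 37: 22^1 ≡ 22, 22^2 ≡ 22² = 484 ≡ 3, 22^4 ≡ 3² = 9, 22^8 ≡ 9² = 81 ≡ 7. Since 13 = 8 + 4 + 1, 22^13 ≡ 7·9·22: 7·9 = 63 ≡ 26, then 26·22 = 572 ≡ 17. So 22^13 ≡ 17 (mod 37).
Hence σ⁻¹(22) = 17.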